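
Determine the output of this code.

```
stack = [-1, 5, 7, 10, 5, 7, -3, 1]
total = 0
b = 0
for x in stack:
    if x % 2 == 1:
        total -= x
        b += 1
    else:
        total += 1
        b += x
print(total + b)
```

-3

x=-1: odd, total = 0-(-1) = 1; b=1
x=5: odd, total = 1-5 = -4; b=2
x=7: odd, total = (-4)-7 = -11; b=3
x=10: not odd, total = (-11)+1 = -10; b=13
x=5: odd, total = (-10)-5 = -15; b=14
x=7: odd, total = (-15)-7 = -22; b=15
x=-3: odd, total = (-22)-(-3) = -19; b=16
x=1: odd, total = (-19)-1 = -20; b=17
total+b = (-20)+17 = -3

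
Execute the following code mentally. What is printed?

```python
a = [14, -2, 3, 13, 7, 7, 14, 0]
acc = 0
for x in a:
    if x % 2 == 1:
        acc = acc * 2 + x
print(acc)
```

97

x=14: not odd
x=-2: not odd
x=3: odd, acc = 0*2+3 = 3
x=13: odd, acc = 3*2+13 = 19
x=7: odd, acc = 19*2+7 = 45
x=7: odd, acc = 45*2+7 = 97
x=14: not odd
x=0: not odd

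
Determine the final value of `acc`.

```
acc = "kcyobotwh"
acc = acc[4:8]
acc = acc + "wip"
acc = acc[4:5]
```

slice [4:8] → 'botw'
+ 'wip' → 'botwwip'
slice [4:5] → 'w'

'w'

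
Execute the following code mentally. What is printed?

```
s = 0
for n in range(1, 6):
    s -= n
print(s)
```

-15

n=1: s = 0-1 = -1
n=2: s = (-1)-2 = -3
n=3: s = (-3)-3 = -6
n=4: s = (-6)-4 = -10
n=5: s = (-10)-5 = -15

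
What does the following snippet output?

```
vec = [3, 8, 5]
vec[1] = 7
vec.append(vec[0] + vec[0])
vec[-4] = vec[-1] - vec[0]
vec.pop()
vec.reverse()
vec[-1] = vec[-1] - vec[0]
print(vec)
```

vec[1] = 7 → [3, 7, 5]
append vec[0]+vec[0] = 3+3 = 6 → [3, 7, 5, 6]
vec[-4] = vec[-1]-vec[0] = 6-3 = 3 → [3, 7, 5, 6]
pop() removes 6 → [3, 7, 5]
reverse → [5, 7, 3]
vec[-1] = vec[-1]-vec[0] = 3-5 = -2 → [5, 7, -2]

[5, 7, -2]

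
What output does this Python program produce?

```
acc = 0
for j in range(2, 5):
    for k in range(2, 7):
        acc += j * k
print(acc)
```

180

j=2,k=2: acc = 0+4 = 4
j=2,k=3: acc = 4+6 = 10
j=2,k=4: acc = 10+8 = 18
j=2,k=5: acc = 18+10 = 28
j=2,k=6: acc = 28+12 = 40
j=3,k=2: acc = 40+6 = 46
j=3,k=3: acc = 46+9 = 55
j=3,k=4: acc = 55+12 = 67
j=3,k=5: acc = 67+15 = 82
j=3,k=6: acc = 82+18 = 100
j=4,k=2: acc = 100+8 = 108
j=4,k=3: acc = 108+12 = 120
j=4,k=4: acc = 120+16 = 136
j=4,k=5: acc = 136+20 = 156
j=4,k=6: acc = 156+24 = 180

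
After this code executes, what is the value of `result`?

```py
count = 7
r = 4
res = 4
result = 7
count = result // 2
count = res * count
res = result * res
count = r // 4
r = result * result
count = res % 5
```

7

count = 7//2 = 3
count = 4*3 = 12
res = 7*4 = 28
count = 4//4 = 1
r = 7*7 = 49
count = 28%5 = 3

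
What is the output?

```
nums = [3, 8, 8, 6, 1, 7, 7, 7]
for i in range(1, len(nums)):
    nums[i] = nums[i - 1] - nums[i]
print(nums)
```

[3, -5, -13, -19, -20, -27, -34, -41]

i=1: nums[1] = 3-8 = -5 → [3, -5, 8, 6, 1, 7, 7, 7]
i=2: nums[2] = (-5)-8 = -13 → [3, -5, -13, 6, 1, 7, 7, 7]
i=3: nums[3] = (-13)-6 = -19 → [3, -5, -13, -19, 1, 7, 7, 7]
i=4: nums[4] = (-19)-1 = -20 → [3, -5, -13, -19, -20, 7, 7, 7]
i=5: nums[5] = (-20)-7 = -27 → [3, -5, -13, -19, -20, -27, 7, 7]
i=6: nums[6] = (-27)-7 = -34 → [3, -5, -13, -19, -20, -27, -34, 7]
i=7: nums[7] = (-34)-7 = -41 → [3, -5, -13, -19, -20, -27, -34, -41]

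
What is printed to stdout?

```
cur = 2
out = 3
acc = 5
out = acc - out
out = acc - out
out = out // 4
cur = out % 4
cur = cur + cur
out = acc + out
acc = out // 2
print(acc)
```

2

out = 5-3 = 2
out = 5-2 = 3
out = 3//4 = 0
cur = 0%4 = 0
cur = 0+0 = 0
out = 5+0 = 5
acc = 5//2 = 2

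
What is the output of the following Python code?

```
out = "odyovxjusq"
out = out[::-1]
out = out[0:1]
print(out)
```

q

reverse → 'qsujxvoydo'
slice [0:1] → 'q'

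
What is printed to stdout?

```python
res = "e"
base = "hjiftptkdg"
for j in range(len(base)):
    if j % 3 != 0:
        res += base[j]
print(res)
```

j=0: skip
j=1: add 'j' → 'ej'
j=2: add 'i' → 'eji'
j=3: skip
j=4: add 't' → 'ejit'
j=5: add 'p' → 'ejitp'
j=6: skip
j=7: add 'k' → 'ejitpk'
j=8: add 'd' → 'ejitpkd'
j=9: skip

ejitpkd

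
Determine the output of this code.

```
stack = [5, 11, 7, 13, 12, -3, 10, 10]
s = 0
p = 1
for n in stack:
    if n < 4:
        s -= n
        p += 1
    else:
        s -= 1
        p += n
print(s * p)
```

-280

n=5: not <4, s = 0-1 = -1; p=6
n=11: not <4, s = (-1)-1 = -2; p=17
n=7: not <4, s = (-2)-1 = -3; p=24
n=13: not <4, s = (-3)-1 = -4; p=37
n=12: not <4, s = (-4)-1 = -5; p=49
n=-3: <4, s = (-5)-(-3) = -2; p=50
n=10: not <4, s = (-2)-1 = -3; p=60
n=10: not <4, s = (-3)-1 = -4; p=70
s*p = (-4)*70 = -280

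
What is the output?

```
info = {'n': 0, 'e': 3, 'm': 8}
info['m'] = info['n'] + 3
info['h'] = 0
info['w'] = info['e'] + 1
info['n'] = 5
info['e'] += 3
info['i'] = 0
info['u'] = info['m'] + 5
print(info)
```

info['m'] = info['n']+3 = 3 → {'n': 0, 'e': 3, 'm': 3}
info['h'] = 0 → {'n': 0, 'e': 3, 'm': 3, 'h': 0}
info['w'] = info['e']+1 = 4 → {'n': 0, 'e': 3, 'm': 3, 'h': 0, 'w': 4}
info['n'] = 5 → {'n': 5, 'e': 3, 'm': 3, 'h': 0, 'w': 4}
info['e'] = 3+3 = 6 → {'n': 5, 'e': 6, 'm': 3, 'h': 0, 'w': 4}
info['i'] = 0 → {'n': 5, 'e': 6, 'm': 3, 'h': 0, 'w': 4, 'i': 0}
info['u'] = info['m']+5 = 8 → {'n': 5, 'e': 6, 'm': 3, 'h': 0, 'w': 4, 'i': 0, 'u': 8}

{'n': 5, 'e': 6, 'm': 3, 'h': 0, 'w': 4, 'i': 0, 'u': 8}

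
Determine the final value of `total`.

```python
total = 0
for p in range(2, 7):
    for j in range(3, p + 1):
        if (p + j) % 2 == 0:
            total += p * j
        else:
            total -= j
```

p=3,j=3: even sum, total = 0+9 = 9
p=4,j=3: odd sum, total = 9-3 = 6
p=4,j=4: even sum, total = 6+16 = 22
p=5,j=3: even sum, total = 22+15 = 37
p=5,j=4: odd sum, total = 37-4 = 33
p=5,j=5: even sum, total = 33+25 = 58
p=6,j=3: odd sum, total = 58-3 = 55
p=6,j=4: even sum, total = 55+24 = 79
p=6,j=5: odd sum, total = 79-5 = 74
p=6,j=6: even sum, total = 74+36 = 110

110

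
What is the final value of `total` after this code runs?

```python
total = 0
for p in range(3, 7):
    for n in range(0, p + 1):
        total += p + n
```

p=3,n=0: total = 0+3 = 3
p=3,n=1: total = 3+4 = 7
p=3,n=2: total = 7+5 = 12
p=3,n=3: total = 12+6 = 18
p=4,n=0: total = 18+4 = 22
p=4,n=1: total = 22+5 = 27
p=4,n=2: total = 27+6 = 33
p=4,n=3: total = 33+7 = 40
p=4,n=4: total = 40+8 = 48
p=5,n=0: total = 48+5 = 53
p=5,n=1: total = 53+6 = 59
p=5,n=2: total = 59+7 = 66
p=5,n=3: total = 66+8 = 74
p=5,n=4: total = 74+9 = 83
p=5,n=5: total = 83+10 = 93
p=6,n=0: total = 93+6 = 99
p=6,n=1: total = 99+7 = 106
p=6,n=2: total = 106+8 = 114
p=6,n=3: total = 114+9 = 123
p=6,n=4: total = 123+10 = 133
p=6,n=5: total = 133+11 = 144
p=6,n=6: total = 144+12 = 156

156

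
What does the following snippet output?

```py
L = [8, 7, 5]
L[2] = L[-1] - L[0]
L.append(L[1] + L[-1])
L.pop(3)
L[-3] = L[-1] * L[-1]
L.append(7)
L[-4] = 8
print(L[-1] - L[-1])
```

0

L[2] = L[-1]-L[0] = 5-8 = -3 → [8, 7, -3]
append L[1]+L[-1] = 7+(-3) = 4 → [8, 7, -3, 4]
pop(3) removes 4 → [8, 7, -3]
L[-3] = L[-1]*L[-1] = (-3)*(-3) = 9 → [9, 7, -3]
append 7 → [9, 7, -3, 7]
L[-4] = 8 → [8, 7, -3, 7]
L[-1]-L[-1] = 7-7 = 0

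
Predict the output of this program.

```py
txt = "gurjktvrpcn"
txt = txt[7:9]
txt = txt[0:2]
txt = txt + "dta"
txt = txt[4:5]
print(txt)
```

a

slice [7:9] → 'rp'
slice [0:2] → 'rp'
+ 'dta' → 'rpdta'
slice [4:5] → 'a'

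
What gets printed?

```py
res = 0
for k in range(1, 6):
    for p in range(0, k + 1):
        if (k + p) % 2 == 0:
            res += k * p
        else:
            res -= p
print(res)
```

73

k=1,p=0: odd sum, res = 0-0 = 0
k=1,p=1: even sum, res = 0+1 = 1
k=2,p=0: even sum, res = 1+0 = 1
k=2,p=1: odd sum, res = 1-1 = 0
k=2,p=2: even sum, res = 0+4 = 4
k=3,p=0: odd sum, res = 4-0 = 4
k=3,p=1: even sum, res = 4+3 = 7
k=3,p=2: odd sum, res = 7-2 = 5
k=3,p=3: even sum, res = 5+9 = 14
k=4,p=0: even sum, res = 14+0 = 14
k=4,p=1: odd sum, res = 14-1 = 13
k=4,p=2: even sum, res = 13+8 = 21
k=4,p=3: odd sum, res = 21-3 = 18
k=4,p=4: even sum, res = 18+16 = 34
k=5,p=0: odd sum, res = 34-0 = 34
k=5,p=1: even sum, res = 34+5 = 39
k=5,p=2: odd sum, res = 39-2 = 37
k=5,p=3: even sum, res = 37+15 = 52
k=5,p=4: odd sum, res = 52-4 = 48
k=5,p=5: even sum, res = 48+25 = 73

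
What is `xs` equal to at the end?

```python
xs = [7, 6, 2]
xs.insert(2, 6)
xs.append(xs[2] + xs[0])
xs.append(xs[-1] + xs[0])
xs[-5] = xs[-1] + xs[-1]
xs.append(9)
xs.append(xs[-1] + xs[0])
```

insert 6 at 2 → [7, 6, 6, 2]
append xs[2]+xs[0] = 6+7 = 13 → [7, 6, 6, 2, 13]
append xs[-1]+xs[0] = 13+7 = 20 → [7, 6, 6, 2, 13, 20]
xs[-5] = xs[-1]+xs[-1] = 20+20 = 40 → [7, 40, 6, 2, 13, 20]
append 9 → [7, 40, 6, 2, 13, 20, 9]
append xs[-1]+xs[0] = 9+7 = 16 → [7, 40, 6, 2, 13, 20, 9, 16]

[7, 40, 6, 2, 13, 20, 9, 16]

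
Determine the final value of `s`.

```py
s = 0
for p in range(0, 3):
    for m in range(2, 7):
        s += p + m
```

p=0,m=2: s = 0+2 = 2
p=0,m=3: s = 2+3 = 5
p=0,m=4: s = 5+4 = 9
p=0,m=5: s = 9+5 = 14
p=0,m=6: s = 14+6 = 20
p=1,m=2: s = 20+3 = 23
p=1,m=3: s = 23+4 = 27
p=1,m=4: s = 27+5 = 32
p=1,m=5: s = 32+6 = 38
p=1,m=6: s = 38+7 = 45
p=2,m=2: s = 45+4 = 49
p=2,m=3: s = 49+5 = 54
p=2,m=4: s = 54+6 = 60
p=2,m=5: s = 60+7 = 67
p=2,m=6: s = 67+8 = 75

75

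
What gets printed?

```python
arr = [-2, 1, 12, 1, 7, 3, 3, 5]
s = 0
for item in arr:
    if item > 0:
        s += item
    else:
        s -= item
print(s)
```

34

item=-2: not >0, s = 0-(-2) = 2
item=1: >0, s = 2+1 = 3
item=12: >0, s = 3+12 = 15
item=1: >0, s = 15+1 = 16
item=7: >0, s = 16+7 = 23
item=3: >0, s = 23+3 = 26
item=3: >0, s = 26+3 = 29
item=5: >0, s = 29+5 = 34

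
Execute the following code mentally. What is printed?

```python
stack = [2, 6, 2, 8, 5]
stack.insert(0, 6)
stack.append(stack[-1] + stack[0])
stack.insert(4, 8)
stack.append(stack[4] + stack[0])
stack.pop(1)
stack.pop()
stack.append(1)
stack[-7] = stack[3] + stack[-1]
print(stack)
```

insert 6 at 0 → [6, 2, 6, 2, 8, 5]
append stack[-1]+stack[0] = 5+6 = 11 → [6, 2, 6, 2, 8, 5, 11]
insert 8 at 4 → [6, 2, 6, 2, 8, 8, 5, 11]
append stack[4]+stack[0] = 8+6 = 14 → [6, 2, 6, 2, 8, 8, 5, 11, 14]
pop(1) removes 2 → [6, 6, 2, 8, 8, 5, 11, 14]
pop() removes 14 → [6, 6, 2, 8, 8, 5, 11]
append 1 → [6, 6, 2, 8, 8, 5, 11, 1]
stack[-7] = stack[3]+stack[-1] = 8+1 = 9 → [6, 9, 2, 8, 8, 5, 11, 1]

[6, 9, 2, 8, 8, 5, 11, 1]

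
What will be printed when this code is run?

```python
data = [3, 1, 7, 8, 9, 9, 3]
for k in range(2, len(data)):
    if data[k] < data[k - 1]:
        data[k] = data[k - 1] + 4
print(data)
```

[3, 1, 7, 8, 9, 9, 13]

k=2: 7>=1, unchanged → [3, 1, 7, 8, 9, 9, 3]
k=3: 8>=7, unchanged → [3, 1, 7, 8, 9, 9, 3]
k=4: 9>=8, unchanged → [3, 1, 7, 8, 9, 9, 3]
k=5: 9>=9, unchanged → [3, 1, 7, 8, 9, 9, 3]
k=6: 3<9, data[6] = 9+4 = 13 → [3, 1, 7, 8, 9, 9, 13]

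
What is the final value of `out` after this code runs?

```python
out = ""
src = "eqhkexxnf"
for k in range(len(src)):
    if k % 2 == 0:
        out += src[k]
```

k=0: add 'e' → 'e'
k=1: skip
k=2: add 'h' → 'eh'
k=3: skip
k=4: add 'e' → 'ehe'
k=5: skip
k=6: add 'x' → 'ehex'
k=7: skip
k=8: add 'f' → 'ehexf'

'ehexf'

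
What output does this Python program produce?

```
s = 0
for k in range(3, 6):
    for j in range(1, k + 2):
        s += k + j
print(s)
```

k=3,j=1: s = 0+4 = 4
k=3,j=2: s = 4+5 = 9
k=3,j=3: s = 9+6 = 15
k=3,j=4: s = 15+7 = 22
k=4,j=1: s = 22+5 = 27
k=4,j=2: s = 27+6 = 33
k=4,j=3: s = 33+7 = 40
k=4,j=4: s = 40+8 = 48
k=4,j=5: s = 48+9 = 57
k=5,j=1: s = 57+6 = 63
k=5,j=2: s = 63+7 = 70
k=5,j=3: s = 70+8 = 78
k=5,j=4: s = 78+9 = 87
k=5,j=5: s = 87+10 = 97
k=5,j=6: s = 97+11 = 108

108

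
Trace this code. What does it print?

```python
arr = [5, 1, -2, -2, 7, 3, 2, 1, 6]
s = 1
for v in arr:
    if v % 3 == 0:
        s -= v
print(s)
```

-8

v=5: not %3==0
v=1: not %3==0
v=-2: not %3==0
v=-2: not %3==0
v=7: not %3==0
v=3: %3==0, s = 1-3 = -2
v=2: not %3==0
v=1: not %3==0
v=6: %3==0, s = (-2)-6 = -8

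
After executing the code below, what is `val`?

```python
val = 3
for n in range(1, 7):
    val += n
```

n=1: val = 3+1 = 4
n=2: val = 4+2 = 6
n=3: val = 6+3 = 9
n=4: val = 9+4 = 13
n=5: val = 13+5 = 18
n=6: val = 18+6 = 24

24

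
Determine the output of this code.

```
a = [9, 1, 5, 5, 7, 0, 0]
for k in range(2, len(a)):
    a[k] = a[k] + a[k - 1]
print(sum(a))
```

81

k=2: a[2] = 5+1 = 6 → [9, 1, 6, 5, 7, 0, 0]
k=3: a[3] = 5+6 = 11 → [9, 1, 6, 11, 7, 0, 0]
k=4: a[4] = 7+11 = 18 → [9, 1, 6, 11, 18, 0, 0]
k=5: a[5] = 0+18 = 18 → [9, 1, 6, 11, 18, 18, 0]
k=6: a[6] = 0+18 = 18 → [9, 1, 6, 11, 18, 18, 18]
sum = 81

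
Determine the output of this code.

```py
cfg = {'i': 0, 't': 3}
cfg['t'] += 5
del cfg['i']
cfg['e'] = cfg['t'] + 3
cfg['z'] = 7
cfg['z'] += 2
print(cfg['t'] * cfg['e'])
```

88

cfg['t'] = 3+5 = 8 → {'i': 0, 't': 8}
del 'i' → {'t': 8}
cfg['e'] = cfg['t']+3 = 11 → {'t': 8, 'e': 11}
cfg['z'] = 7 → {'t': 8, 'e': 11, 'z': 7}
cfg['z'] = 7+2 = 9 → {'t': 8, 'e': 11, 'z': 9}
cfg['t']*cfg['e'] = 8*11 = 88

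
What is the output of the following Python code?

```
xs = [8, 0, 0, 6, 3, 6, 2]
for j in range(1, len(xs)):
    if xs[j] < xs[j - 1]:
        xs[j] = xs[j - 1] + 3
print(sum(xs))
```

119

j=1: 0<8, xs[1] = 8+3 = 11 → [8, 11, 0, 6, 3, 6, 2]
j=2: 0<11, xs[2] = 11+3 = 14 → [8, 11, 14, 6, 3, 6, 2]
j=3: 6<14, xs[3] = 14+3 = 17 → [8, 11, 14, 17, 3, 6, 2]
j=4: 3<17, xs[4] = 17+3 = 20 → [8, 11, 14, 17, 20, 6, 2]
j=5: 6<20, xs[5] = 20+3 = 23 → [8, 11, 14, 17, 20, 23, 2]
j=6: 2<23, xs[6] = 23+3 = 26 → [8, 11, 14, 17, 20, 23, 26]
sum = 119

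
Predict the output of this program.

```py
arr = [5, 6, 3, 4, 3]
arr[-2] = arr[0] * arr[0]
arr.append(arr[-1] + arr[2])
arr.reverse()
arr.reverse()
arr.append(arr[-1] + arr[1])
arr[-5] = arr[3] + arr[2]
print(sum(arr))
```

85

arr[-2] = arr[0]*arr[0] = 5*5 = 25 → [5, 6, 3, 25, 3]
append arr[-1]+arr[2] = 3+3 = 6 → [5, 6, 3, 25, 3, 6]
reverse → [6, 3, 25, 3, 6, 5]
reverse → [5, 6, 3, 25, 3, 6]
append arr[-1]+arr[1] = 6+6 = 12 → [5, 6, 3, 25, 3, 6, 12]
arr[-5] = arr[3]+arr[2] = 25+3 = 28 → [5, 6, 28, 25, 3, 6, 12]
sum = 85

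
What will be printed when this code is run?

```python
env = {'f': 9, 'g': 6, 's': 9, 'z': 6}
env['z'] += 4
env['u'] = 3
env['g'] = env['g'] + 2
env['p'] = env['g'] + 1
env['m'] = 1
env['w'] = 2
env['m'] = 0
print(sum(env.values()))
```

env['z'] = 6+4 = 10 → {'f': 9, 'g': 6, 's': 9, 'z': 10}
env['u'] = 3 → {'f': 9, 'g': 6, 's': 9, 'z': 10, 'u': 3}
env['g'] = env['g']+2 = 8 → {'f': 9, 'g': 8, 's': 9, 'z': 10, 'u': 3}
env['p'] = env['g']+1 = 9 → {'f': 9, 'g': 8, 's': 9, 'z': 10, 'u': 3, 'p': 9}
env['m'] = 1 → {'f': 9, 'g': 8, 's': 9, 'z': 10, 'u': 3, 'p': 9, 'm': 1}
env['w'] = 2 → {'f': 9, 'g': 8, 's': 9, 'z': 10, 'u': 3, 'p': 9, 'm': 1, 'w': 2}
env['m'] = 0 → {'f': 9, 'g': 8, 's': 9, 'z': 10, 'u': 3, 'p': 9, 'm': 0, 'w': 2}
sum of values = 50

50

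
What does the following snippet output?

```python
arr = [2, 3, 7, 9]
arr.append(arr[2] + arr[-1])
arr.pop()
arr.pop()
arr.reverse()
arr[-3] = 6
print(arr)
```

append arr[2]+arr[-1] = 7+9 = 16 → [2, 3, 7, 9, 16]
pop() removes 16 → [2, 3, 7, 9]
pop() removes 9 → [2, 3, 7]
reverse → [7, 3, 2]
arr[-3] = 6 → [6, 3, 2]

[6, 3, 2]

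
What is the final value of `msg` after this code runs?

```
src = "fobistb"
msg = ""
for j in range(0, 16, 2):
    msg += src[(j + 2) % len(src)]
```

j=0: add src[2]='b' → 'b'
j=2: add src[4]='s' → 'bs'
j=4: add src[6]='b' → 'bsb'
j=6: add src[1]='o' → 'bsbo'
j=8: add src[3]='i' → 'bsboi'
j=10: add src[5]='t' → 'bsboit'
j=12: add src[0]='f' → 'bsboitf'
j=14: add src[2]='b' → 'bsboitfb'

'bsboitfb'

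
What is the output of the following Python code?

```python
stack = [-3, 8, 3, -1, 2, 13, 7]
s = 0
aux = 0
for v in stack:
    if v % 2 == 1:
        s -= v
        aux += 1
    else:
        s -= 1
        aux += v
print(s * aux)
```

-315

v=-3: odd, s = 0-(-3) = 3; aux=1
v=8: not odd, s = 3-1 = 2; aux=9
v=3: odd, s = 2-3 = -1; aux=10
v=-1: odd, s = (-1)-(-1) = 0; aux=11
v=2: not odd, s = 0-1 = -1; aux=13
v=13: odd, s = (-1)-13 = -14; aux=14
v=7: odd, s = (-14)-7 = -21; aux=15
s*aux = (-21)*15 = -315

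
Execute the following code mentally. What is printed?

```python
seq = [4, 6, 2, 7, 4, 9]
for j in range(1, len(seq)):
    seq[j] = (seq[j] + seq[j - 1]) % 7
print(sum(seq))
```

j=1: seq[1] = (6+4)%7 = 3 → [4, 3, 2, 7, 4, 9]
j=2: seq[2] = (2+3)%7 = 5 → [4, 3, 5, 7, 4, 9]
j=3: seq[3] = (7+5)%7 = 5 → [4, 3, 5, 5, 4, 9]
j=4: seq[4] = (4+5)%7 = 2 → [4, 3, 5, 5, 2, 9]
j=5: seq[5] = (9+2)%7 = 4 → [4, 3, 5, 5, 2, 4]
sum = 23

23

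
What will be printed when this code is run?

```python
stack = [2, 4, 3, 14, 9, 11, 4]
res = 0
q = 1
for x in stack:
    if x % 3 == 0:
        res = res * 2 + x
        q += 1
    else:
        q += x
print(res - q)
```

x=2: not %3==0; q=3
x=4: not %3==0; q=7
x=3: %3==0, res = 0*2+3 = 3; q=8
x=14: not %3==0; q=22
x=9: %3==0, res = 3*2+9 = 15; q=23
x=11: not %3==0; q=34
x=4: not %3==0; q=38
res-q = 15-38 = -23

-23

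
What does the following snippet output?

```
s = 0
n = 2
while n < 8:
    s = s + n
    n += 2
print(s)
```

n=2: s = 0+2 = 2
n=4: s = 2+4 = 6
n=6: s = 6+6 = 12

12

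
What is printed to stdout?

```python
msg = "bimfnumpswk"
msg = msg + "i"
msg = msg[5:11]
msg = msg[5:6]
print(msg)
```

+ 'i' → 'bimfnumpswki'
slice [5:11] → 'umpswk'
slice [5:6] → 'k'

k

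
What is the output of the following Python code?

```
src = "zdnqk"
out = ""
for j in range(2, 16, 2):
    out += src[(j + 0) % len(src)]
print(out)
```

j=2: add src[2]='n' → 'n'
j=4: add src[4]='k' → 'nk'
j=6: add src[1]='d' → 'nkd'
j=8: add src[3]='q' → 'nkdq'
j=10: add src[0]='z' → 'nkdqz'
j=12: add src[2]='n' → 'nkdqzn'
j=14: add src[4]='k' → 'nkdqznk'

nkdqznk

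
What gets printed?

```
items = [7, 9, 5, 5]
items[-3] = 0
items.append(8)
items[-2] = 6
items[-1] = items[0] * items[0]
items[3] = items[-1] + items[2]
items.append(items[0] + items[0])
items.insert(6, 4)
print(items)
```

[7, 0, 5, 54, 49, 14, 4]

items[-3] = 0 → [7, 0, 5, 5]
append 8 → [7, 0, 5, 5, 8]
items[-2] = 6 → [7, 0, 5, 6, 8]
items[-1] = items[0]*items[0] = 7*7 = 49 → [7, 0, 5, 6, 49]
items[3] = items[-1]+items[2] = 49+5 = 54 → [7, 0, 5, 54, 49]
append items[0]+items[0] = 7+7 = 14 → [7, 0, 5, 54, 49, 14]
insert 4 at 6 → [7, 0, 5, 54, 49, 14, 4]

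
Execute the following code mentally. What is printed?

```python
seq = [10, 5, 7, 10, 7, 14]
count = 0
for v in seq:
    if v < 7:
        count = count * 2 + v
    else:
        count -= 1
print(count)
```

-1

v=10: not <7, count = 0-1 = -1
v=5: <7, count = (-1)*2+5 = 3
v=7: not <7, count = 3-1 = 2
v=10: not <7, count = 2-1 = 1
v=7: not <7, count = 1-1 = 0
v=14: not <7, count = 0-1 = -1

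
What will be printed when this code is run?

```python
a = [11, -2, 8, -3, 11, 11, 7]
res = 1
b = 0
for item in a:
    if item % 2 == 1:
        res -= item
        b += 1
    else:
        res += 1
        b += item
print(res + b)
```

item=11: odd, res = 1-11 = -10; b=1
item=-2: not odd, res = (-10)+1 = -9; b=-1
item=8: not odd, res = (-9)+1 = -8; b=7
item=-3: odd, res = (-8)-(-3) = -5; b=8
item=11: odd, res = (-5)-11 = -16; b=9
item=11: odd, res = (-16)-11 = -27; b=10
item=7: odd, res = (-27)-7 = -34; b=11
res+b = (-34)+11 = -23

-23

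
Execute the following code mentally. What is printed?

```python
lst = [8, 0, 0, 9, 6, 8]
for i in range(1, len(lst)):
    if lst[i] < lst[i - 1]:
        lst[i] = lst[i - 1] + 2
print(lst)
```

[8, 10, 12, 14, 16, 18]

i=1: 0<8, lst[1] = 8+2 = 10 → [8, 10, 0, 9, 6, 8]
i=2: 0<10, lst[2] = 10+2 = 12 → [8, 10, 12, 9, 6, 8]
i=3: 9<12, lst[3] = 12+2 = 14 → [8, 10, 12, 14, 6, 8]
i=4: 6<14, lst[4] = 14+2 = 16 → [8, 10, 12, 14, 16, 8]
i=5: 8<16, lst[5] = 16+2 = 18 → [8, 10, 12, 14, 16, 18]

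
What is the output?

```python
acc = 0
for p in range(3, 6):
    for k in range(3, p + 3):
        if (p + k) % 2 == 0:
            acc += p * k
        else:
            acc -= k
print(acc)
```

117

p=3,k=3: even sum, acc = 0+9 = 9
p=3,k=4: odd sum, acc = 9-4 = 5
p=3,k=5: even sum, acc = 5+15 = 20
p=4,k=3: odd sum, acc = 20-3 = 17
p=4,k=4: even sum, acc = 17+16 = 33
p=4,k=5: odd sum, acc = 33-5 = 28
p=4,k=6: even sum, acc = 28+24 = 52
p=5,k=3: even sum, acc = 52+15 = 67
p=5,k=4: odd sum, acc = 67-4 = 63
p=5,k=5: even sum, acc = 63+25 = 88
p=5,k=6: odd sum, acc = 88-6 = 82
p=5,k=7: even sum, acc = 82+35 = 117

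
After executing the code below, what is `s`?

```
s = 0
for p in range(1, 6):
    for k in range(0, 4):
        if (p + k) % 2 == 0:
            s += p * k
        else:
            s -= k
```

34

p=1,k=0: odd sum, s = 0-0 = 0
p=1,k=1: even sum, s = 0+1 = 1
p=1,k=2: odd sum, s = 1-2 = -1
p=1,k=3: even sum, s = (-1)+3 = 2
p=2,k=0: even sum, s = 2+0 = 2
p=2,k=1: odd sum, s = 2-1 = 1
p=2,k=2: even sum, s = 1+4 = 5
p=2,k=3: odd sum, s = 5-3 = 2
p=3,k=0: odd sum, s = 2-0 = 2
p=3,k=1: even sum, s = 2+3 = 5
p=3,k=2: odd sum, s = 5-2 = 3
p=3,k=3: even sum, s = 3+9 = 12
p=4,k=0: even sum, s = 12+0 = 12
p=4,k=1: odd sum, s = 12-1 = 11
p=4,k=2: even sum, s = 11+8 = 19
p=4,k=3: odd sum, s = 19-3 = 16
p=5,k=0: odd sum, s = 16-0 = 16
p=5,k=1: even sum, s = 16+5 = 21
p=5,k=2: odd sum, s = 21-2 = 19
p=5,k=3: even sum, s = 19+15 = 34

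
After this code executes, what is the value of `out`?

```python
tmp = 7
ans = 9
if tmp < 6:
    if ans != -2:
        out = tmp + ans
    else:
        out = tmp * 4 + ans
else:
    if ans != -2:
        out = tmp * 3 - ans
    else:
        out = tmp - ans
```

tmp=7, ans=9
tmp < 6 is False; ans != -2 is True
→ out = tmp * 3 - ans = 12

12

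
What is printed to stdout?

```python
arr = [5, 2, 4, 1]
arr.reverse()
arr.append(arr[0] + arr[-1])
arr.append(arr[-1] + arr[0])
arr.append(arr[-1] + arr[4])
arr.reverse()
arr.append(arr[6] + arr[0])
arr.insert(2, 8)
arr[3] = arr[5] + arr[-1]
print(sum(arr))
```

70

reverse → [1, 4, 2, 5]
append arr[0]+arr[-1] = 1+5 = 6 → [1, 4, 2, 5, 6]
append arr[-1]+arr[0] = 6+1 = 7 → [1, 4, 2, 5, 6, 7]
append arr[-1]+arr[4] = 7+6 = 13 → [1, 4, 2, 5, 6, 7, 13]
reverse → [13, 7, 6, 5, 2, 4, 1]
append arr[6]+arr[0] = 1+13 = 14 → [13, 7, 6, 5, 2, 4, 1, 14]
insert 8 at 2 → [13, 7, 8, 6, 5, 2, 4, 1, 14]
arr[3] = arr[5]+arr[-1] = 2+14 = 16 → [13, 7, 8, 16, 5, 2, 4, 1, 14]
sum = 70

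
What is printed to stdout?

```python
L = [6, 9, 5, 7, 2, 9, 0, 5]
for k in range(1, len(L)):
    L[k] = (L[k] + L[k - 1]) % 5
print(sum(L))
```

k=1: L[1] = (9+6)%5 = 0 → [6, 0, 5, 7, 2, 9, 0, 5]
k=2: L[2] = (5+0)%5 = 0 → [6, 0, 0, 7, 2, 9, 0, 5]
k=3: L[3] = (7+0)%5 = 2 → [6, 0, 0, 2, 2, 9, 0, 5]
k=4: L[4] = (2+2)%5 = 4 → [6, 0, 0, 2, 4, 9, 0, 5]
k=5: L[5] = (9+4)%5 = 3 → [6, 0, 0, 2, 4, 3, 0, 5]
k=6: L[6] = (0+3)%5 = 3 → [6, 0, 0, 2, 4, 3, 3, 5]
k=7: L[7] = (5+3)%5 = 3 → [6, 0, 0, 2, 4, 3, 3, 3]
sum = 21

21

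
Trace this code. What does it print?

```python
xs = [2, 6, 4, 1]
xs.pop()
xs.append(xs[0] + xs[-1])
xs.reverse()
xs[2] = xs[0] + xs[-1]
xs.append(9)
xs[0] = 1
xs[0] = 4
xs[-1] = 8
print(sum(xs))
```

pop() removes 1 → [2, 6, 4]
append xs[0]+xs[-1] = 2+4 = 6 → [2, 6, 4, 6]
reverse → [6, 4, 6, 2]
xs[2] = xs[0]+xs[-1] = 6+2 = 8 → [6, 4, 8, 2]
append 9 → [6, 4, 8, 2, 9]
xs[0] = 1 → [1, 4, 8, 2, 9]
xs[0] = 4 → [4, 4, 8, 2, 9]
xs[-1] = 8 → [4, 4, 8, 2, 8]
sum = 26

26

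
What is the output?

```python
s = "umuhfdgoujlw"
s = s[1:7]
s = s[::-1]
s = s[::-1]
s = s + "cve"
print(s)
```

slice [1:7] → 'muhfdg'
reverse → 'gdfhum'
reverse → 'muhfdg'
+ 'cve' → 'muhfdgcve'

muhfdgcve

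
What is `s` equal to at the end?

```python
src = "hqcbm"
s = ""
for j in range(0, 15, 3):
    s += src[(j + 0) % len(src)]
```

j=0: add src[0]='h' → 'h'
j=3: add src[3]='b' → 'hb'
j=6: add src[1]='q' → 'hbq'
j=9: add src[4]='m' → 'hbqm'
j=12: add src[2]='c' → 'hbqmc'

'hbqmc'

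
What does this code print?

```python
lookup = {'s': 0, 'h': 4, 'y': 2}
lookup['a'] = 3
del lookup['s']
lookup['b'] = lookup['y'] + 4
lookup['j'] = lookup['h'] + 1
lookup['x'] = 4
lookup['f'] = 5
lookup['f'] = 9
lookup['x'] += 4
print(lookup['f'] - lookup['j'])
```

4

lookup['a'] = 3 → {'s': 0, 'h': 4, 'y': 2, 'a': 3}
del 's' → {'h': 4, 'y': 2, 'a': 3}
lookup['b'] = lookup['y']+4 = 6 → {'h': 4, 'y': 2, 'a': 3, 'b': 6}
lookup['j'] = lookup['h']+1 = 5 → {'h': 4, 'y': 2, 'a': 3, 'b': 6, 'j': 5}
lookup['x'] = 4 → {'h': 4, 'y': 2, 'a': 3, 'b': 6, 'j': 5, 'x': 4}
lookup['f'] = 5 → {'h': 4, 'y': 2, 'a': 3, 'b': 6, 'j': 5, 'x': 4, 'f': 5}
lookup['f'] = 9 → {'h': 4, 'y': 2, 'a': 3, 'b': 6, 'j': 5, 'x': 4, 'f': 9}
lookup['x'] = 4+4 = 8 → {'h': 4, 'y': 2, 'a': 3, 'b': 6, 'j': 5, 'x': 8, 'f': 9}
lookup['f']-lookup['j'] = 9-5 = 4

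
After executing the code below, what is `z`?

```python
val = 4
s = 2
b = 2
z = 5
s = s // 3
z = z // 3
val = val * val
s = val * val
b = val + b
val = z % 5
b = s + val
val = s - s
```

1

s = 2//3 = 0
z = 5//3 = 1
val = 4*4 = 16
s = 16*16 = 256
b = 16+2 = 18
val = 1%5 = 1
b = 256+1 = 257
val = 256-256 = 0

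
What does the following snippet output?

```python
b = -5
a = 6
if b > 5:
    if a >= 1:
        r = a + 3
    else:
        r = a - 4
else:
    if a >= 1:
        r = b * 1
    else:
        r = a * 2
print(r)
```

b=-5, a=6
b > 5 is False; a >= 1 is True
→ r = b * 1 = -5

-5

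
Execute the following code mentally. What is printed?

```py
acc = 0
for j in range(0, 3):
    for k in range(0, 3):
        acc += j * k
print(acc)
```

j=0,k=0: acc = 0+0 = 0
j=0,k=1: acc = 0+0 = 0
j=0,k=2: acc = 0+0 = 0
j=1,k=0: acc = 0+0 = 0
j=1,k=1: acc = 0+1 = 1
j=1,k=2: acc = 1+2 = 3
j=2,k=0: acc = 3+0 = 3
j=2,k=1: acc = 3+2 = 5
j=2,k=2: acc = 5+4 = 9

9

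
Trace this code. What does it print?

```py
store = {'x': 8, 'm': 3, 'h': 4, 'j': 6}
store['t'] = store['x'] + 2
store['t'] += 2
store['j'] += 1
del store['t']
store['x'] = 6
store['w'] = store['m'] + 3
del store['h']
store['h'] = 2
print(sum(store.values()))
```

24

store['t'] = store['x']+2 = 10 → {'x': 8, 'm': 3, 'h': 4, 'j': 6, 't': 10}
store['t'] = 10+2 = 12 → {'x': 8, 'm': 3, 'h': 4, 'j': 6, 't': 12}
store['j'] = 6+1 = 7 → {'x': 8, 'm': 3, 'h': 4, 'j': 7, 't': 12}
del 't' → {'x': 8, 'm': 3, 'h': 4, 'j': 7}
store['x'] = 6 → {'x': 6, 'm': 3, 'h': 4, 'j': 7}
store['w'] = store['m']+3 = 6 → {'x': 6, 'm': 3, 'h': 4, 'j': 7, 'w': 6}
del 'h' → {'x': 6, 'm': 3, 'j': 7, 'w': 6}
store['h'] = 2 → {'x': 6, 'm': 3, 'j': 7, 'w': 6, 'h': 2}
sum of values = 24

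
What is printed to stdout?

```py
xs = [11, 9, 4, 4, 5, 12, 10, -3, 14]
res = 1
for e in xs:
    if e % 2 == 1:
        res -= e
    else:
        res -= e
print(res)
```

e=11: odd, res = 1-11 = -10
e=9: odd, res = (-10)-9 = -19
e=4: not odd, res = (-19)-4 = -23
e=4: not odd, res = (-23)-4 = -27
e=5: odd, res = (-27)-5 = -32
e=12: not odd, res = (-32)-12 = -44
e=10: not odd, res = (-44)-10 = -54
e=-3: odd, res = (-54)-(-3) = -51
e=14: not odd, res = (-51)-14 = -65

-65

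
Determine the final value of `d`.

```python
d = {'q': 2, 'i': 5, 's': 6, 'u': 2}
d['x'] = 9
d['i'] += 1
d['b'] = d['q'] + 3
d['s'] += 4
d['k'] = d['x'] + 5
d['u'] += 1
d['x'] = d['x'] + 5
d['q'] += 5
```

d['x'] = 9 → {'q': 2, 'i': 5, 's': 6, 'u': 2, 'x': 9}
d['i'] = 5+1 = 6 → {'q': 2, 'i': 6, 's': 6, 'u': 2, 'x': 9}
d['b'] = d['q']+3 = 5 → {'q': 2, 'i': 6, 's': 6, 'u': 2, 'x': 9, 'b': 5}
d['s'] = 6+4 = 10 → {'q': 2, 'i': 6, 's': 10, 'u': 2, 'x': 9, 'b': 5}
d['k'] = d['x']+5 = 14 → {'q': 2, 'i': 6, 's': 10, 'u': 2, 'x': 9, 'b': 5, 'k': 14}
d['u'] = 2+1 = 3 → {'q': 2, 'i': 6, 's': 10, 'u': 3, 'x': 9, 'b': 5, 'k': 14}
d['x'] = d['x']+5 = 14 → {'q': 2, 'i': 6, 's': 10, 'u': 3, 'x': 14, 'b': 5, 'k': 14}
d['q'] = 2+5 = 7 → {'q': 7, 'i': 6, 's': 10, 'u': 3, 'x': 14, 'b': 5, 'k': 14}

{'q': 7, 'i': 6, 's': 10, 'u': 3, 'x': 14, 'b': 5, 'k': 14}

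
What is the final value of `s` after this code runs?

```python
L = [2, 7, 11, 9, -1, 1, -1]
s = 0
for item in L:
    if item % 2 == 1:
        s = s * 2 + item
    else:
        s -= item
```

341

item=2: not odd, s = 0-2 = -2
item=7: odd, s = (-2)*2+7 = 3
item=11: odd, s = 3*2+11 = 17
item=9: odd, s = 17*2+9 = 43
item=-1: odd, s = 43*2+(-1) = 85
item=1: odd, s = 85*2+1 = 171
item=-1: odd, s = 171*2+(-1) = 341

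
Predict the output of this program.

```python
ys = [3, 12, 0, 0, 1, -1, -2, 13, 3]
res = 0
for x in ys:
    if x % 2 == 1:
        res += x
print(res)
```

x=3: odd, res = 0+3 = 3
x=12: not odd
x=0: not odd
x=0: not odd
x=1: odd, res = 3+1 = 4
x=-1: odd, res = 4+(-1) = 3
x=-2: not odd
x=13: odd, res = 3+13 = 16
x=3: odd, res = 16+3 = 19

19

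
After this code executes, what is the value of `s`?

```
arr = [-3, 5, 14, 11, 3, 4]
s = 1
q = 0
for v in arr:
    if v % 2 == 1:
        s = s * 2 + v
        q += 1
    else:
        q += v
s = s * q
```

v=-3: odd, s = 1*2+(-3) = -1; q=1
v=5: odd, s = (-1)*2+5 = 3; q=2
v=14: not odd; q=16
v=11: odd, s = 3*2+11 = 17; q=17
v=3: odd, s = 17*2+3 = 37; q=18
v=4: not odd; q=22
s*q = 37*22 = 814

814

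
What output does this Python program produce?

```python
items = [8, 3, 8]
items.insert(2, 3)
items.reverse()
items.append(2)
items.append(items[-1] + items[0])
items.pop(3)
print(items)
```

insert 3 at 2 → [8, 3, 3, 8]
reverse → [8, 3, 3, 8]
append 2 → [8, 3, 3, 8, 2]
append items[-1]+items[0] = 2+8 = 10 → [8, 3, 3, 8, 2, 10]
pop(3) removes 8 → [8, 3, 3, 2, 10]

[8, 3, 3, 2, 10]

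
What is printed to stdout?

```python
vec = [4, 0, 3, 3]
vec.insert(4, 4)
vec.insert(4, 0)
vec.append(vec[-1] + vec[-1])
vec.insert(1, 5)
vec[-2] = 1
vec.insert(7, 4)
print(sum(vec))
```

28

insert 4 at 4 → [4, 0, 3, 3, 4]
insert 0 at 4 → [4, 0, 3, 3, 0, 4]
append vec[-1]+vec[-1] = 4+4 = 8 → [4, 0, 3, 3, 0, 4, 8]
insert 5 at 1 → [4, 5, 0, 3, 3, 0, 4, 8]
vec[-2] = 1 → [4, 5, 0, 3, 3, 0, 1, 8]
insert 4 at 7 → [4, 5, 0, 3, 3, 0, 1, 4, 8]
sum = 28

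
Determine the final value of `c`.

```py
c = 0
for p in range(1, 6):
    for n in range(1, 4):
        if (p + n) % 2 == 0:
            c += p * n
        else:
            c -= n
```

34

p=1,n=1: even sum, c = 0+1 = 1
p=1,n=2: odd sum, c = 1-2 = -1
p=1,n=3: even sum, c = (-1)+3 = 2
p=2,n=1: odd sum, c = 2-1 = 1
p=2,n=2: even sum, c = 1+4 = 5
p=2,n=3: odd sum, c = 5-3 = 2
p=3,n=1: even sum, c = 2+3 = 5
p=3,n=2: odd sum, c = 5-2 = 3
p=3,n=3: even sum, c = 3+9 = 12
p=4,n=1: odd sum, c = 12-1 = 11
p=4,n=2: even sum, c = 11+8 = 19
p=4,n=3: odd sum, c = 19-3 = 16
p=5,n=1: even sum, c = 16+5 = 21
p=5,n=2: odd sum, c = 21-2 = 19
p=5,n=3: even sum, c = 19+15 = 34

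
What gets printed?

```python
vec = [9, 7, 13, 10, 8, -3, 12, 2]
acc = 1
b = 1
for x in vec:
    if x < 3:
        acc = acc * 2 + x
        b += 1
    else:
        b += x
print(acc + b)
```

62

x=9: not <3; b=10
x=7: not <3; b=17
x=13: not <3; b=30
x=10: not <3; b=40
x=8: not <3; b=48
x=-3: <3, acc = 1*2+(-3) = -1; b=49
x=12: not <3; b=61
x=2: <3, acc = (-1)*2+2 = 0; b=62
acc+b = 0+62 = 62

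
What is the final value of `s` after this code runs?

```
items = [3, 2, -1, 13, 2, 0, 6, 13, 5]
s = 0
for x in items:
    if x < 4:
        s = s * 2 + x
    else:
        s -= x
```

-12

x=3: <4, s = 0*2+3 = 3
x=2: <4, s = 3*2+2 = 8
x=-1: <4, s = 8*2+(-1) = 15
x=13: not <4, s = 15-13 = 2
x=2: <4, s = 2*2+2 = 6
x=0: <4, s = 6*2+0 = 12
x=6: not <4, s = 12-6 = 6
x=13: not <4, s = 6-13 = -7
x=5: not <4, s = (-7)-5 = -12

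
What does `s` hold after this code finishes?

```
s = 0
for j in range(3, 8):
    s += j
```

25

j=3: s = 0+3 = 3
j=4: s = 3+4 = 7
j=5: s = 7+5 = 12
j=6: s = 12+6 = 18
j=7: s = 18+7 = 25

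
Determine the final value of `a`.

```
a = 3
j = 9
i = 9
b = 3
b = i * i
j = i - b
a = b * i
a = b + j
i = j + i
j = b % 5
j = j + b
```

b = 9*9 = 81
j = 9-81 = -72
a = 81*9 = 729
a = 81+(-72) = 9
i = (-72)+9 = -63
j = 81%5 = 1
j = 1+81 = 82

9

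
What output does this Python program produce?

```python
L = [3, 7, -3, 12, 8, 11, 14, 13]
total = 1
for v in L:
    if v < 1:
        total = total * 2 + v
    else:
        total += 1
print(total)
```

8

v=3: not <1, total = 1+1 = 2
v=7: not <1, total = 2+1 = 3
v=-3: <1, total = 3*2+(-3) = 3
v=12: not <1, total = 3+1 = 4
v=8: not <1, total = 4+1 = 5
v=11: not <1, total = 5+1 = 6
v=14: not <1, total = 6+1 = 7
v=13: not <1, total = 7+1 = 8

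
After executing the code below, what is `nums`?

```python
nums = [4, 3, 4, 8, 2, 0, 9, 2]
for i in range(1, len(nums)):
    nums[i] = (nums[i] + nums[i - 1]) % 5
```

i=1: nums[1] = (3+4)%5 = 2 → [4, 2, 4, 8, 2, 0, 9, 2]
i=2: nums[2] = (4+2)%5 = 1 → [4, 2, 1, 8, 2, 0, 9, 2]
i=3: nums[3] = (8+1)%5 = 4 → [4, 2, 1, 4, 2, 0, 9, 2]
i=4: nums[4] = (2+4)%5 = 1 → [4, 2, 1, 4, 1, 0, 9, 2]
i=5: nums[5] = (0+1)%5 = 1 → [4, 2, 1, 4, 1, 1, 9, 2]
i=6: nums[6] = (9+1)%5 = 0 → [4, 2, 1, 4, 1, 1, 0, 2]
i=7: nums[7] = (2+0)%5 = 2 → [4, 2, 1, 4, 1, 1, 0, 2]

[4, 2, 1, 4, 1, 1, 0, 2]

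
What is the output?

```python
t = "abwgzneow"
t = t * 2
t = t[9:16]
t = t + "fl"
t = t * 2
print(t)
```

abwgzneflabwgznefl

repeat ×2 → 'abwgzneowabwgzneow'
slice [9:16] → 'abwgzne'
+ 'fl' → 'abwgznefl'
repeat ×2 → 'abwgzneflabwgznefl'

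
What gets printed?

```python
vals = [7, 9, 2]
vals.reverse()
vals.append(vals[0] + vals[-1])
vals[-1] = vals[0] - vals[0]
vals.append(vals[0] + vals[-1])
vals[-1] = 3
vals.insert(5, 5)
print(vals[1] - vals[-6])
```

7

reverse → [2, 9, 7]
append vals[0]+vals[-1] = 2+7 = 9 → [2, 9, 7, 9]
vals[-1] = vals[0]-vals[0] = 2-2 = 0 → [2, 9, 7, 0]
append vals[0]+vals[-1] = 2+0 = 2 → [2, 9, 7, 0, 2]
vals[-1] = 3 → [2, 9, 7, 0, 3]
insert 5 at 5 → [2, 9, 7, 0, 3, 5]
vals[1]-vals[-6] = 9-2 = 7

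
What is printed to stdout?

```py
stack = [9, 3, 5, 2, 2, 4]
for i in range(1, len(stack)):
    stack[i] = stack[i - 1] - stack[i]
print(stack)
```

i=1: stack[1] = 9-3 = 6 → [9, 6, 5, 2, 2, 4]
i=2: stack[2] = 6-5 = 1 → [9, 6, 1, 2, 2, 4]
i=3: stack[3] = 1-2 = -1 → [9, 6, 1, -1, 2, 4]
i=4: stack[4] = (-1)-2 = -3 → [9, 6, 1, -1, -3, 4]
i=5: stack[5] = (-3)-4 = -7 → [9, 6, 1, -1, -3, -7]

[9, 6, 1, -1, -3, -7]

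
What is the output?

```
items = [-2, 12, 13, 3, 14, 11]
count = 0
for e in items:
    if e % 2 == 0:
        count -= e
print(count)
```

-24

e=-2: even, count = 0-(-2) = 2
e=12: even, count = 2-12 = -10
e=13: not even
e=3: not even
e=14: even, count = (-10)-14 = -24
e=11: not even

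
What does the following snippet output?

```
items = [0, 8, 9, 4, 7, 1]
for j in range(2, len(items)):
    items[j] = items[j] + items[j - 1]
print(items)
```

[0, 8, 17, 21, 28, 29]

j=2: items[2] = 9+8 = 17 → [0, 8, 17, 4, 7, 1]
j=3: items[3] = 4+17 = 21 → [0, 8, 17, 21, 7, 1]
j=4: items[4] = 7+21 = 28 → [0, 8, 17, 21, 28, 1]
j=5: items[5] = 1+28 = 29 → [0, 8, 17, 21, 28, 29]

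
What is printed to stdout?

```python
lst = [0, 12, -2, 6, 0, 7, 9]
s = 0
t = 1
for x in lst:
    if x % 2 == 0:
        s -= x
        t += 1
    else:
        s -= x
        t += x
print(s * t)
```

-704

x=0: even, s = 0-0 = 0; t=2
x=12: even, s = 0-12 = -12; t=3
x=-2: even, s = (-12)-(-2) = -10; t=4
x=6: even, s = (-10)-6 = -16; t=5
x=0: even, s = (-16)-0 = -16; t=6
x=7: not even, s = (-16)-7 = -23; t=13
x=9: not even, s = (-23)-9 = -32; t=22
s*t = (-32)*22 = -704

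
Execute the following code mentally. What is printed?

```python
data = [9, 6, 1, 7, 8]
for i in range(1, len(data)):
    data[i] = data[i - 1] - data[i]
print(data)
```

[9, 3, 2, -5, -13]

i=1: data[1] = 9-6 = 3 → [9, 3, 1, 7, 8]
i=2: data[2] = 3-1 = 2 → [9, 3, 2, 7, 8]
i=3: data[3] = 2-7 = -5 → [9, 3, 2, -5, 8]
i=4: data[4] = (-5)-8 = -13 → [9, 3, 2, -5, -13]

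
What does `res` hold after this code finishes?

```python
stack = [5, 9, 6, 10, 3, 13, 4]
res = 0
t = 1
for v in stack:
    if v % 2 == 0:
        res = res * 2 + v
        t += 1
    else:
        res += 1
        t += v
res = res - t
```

v=5: not even, res = 0+1 = 1; t=6
v=9: not even, res = 1+1 = 2; t=15
v=6: even, res = 2*2+6 = 10; t=16
v=10: even, res = 10*2+10 = 30; t=17
v=3: not even, res = 30+1 = 31; t=20
v=13: not even, res = 31+1 = 32; t=33
v=4: even, res = 32*2+4 = 68; t=34
res-t = 68-34 = 34

34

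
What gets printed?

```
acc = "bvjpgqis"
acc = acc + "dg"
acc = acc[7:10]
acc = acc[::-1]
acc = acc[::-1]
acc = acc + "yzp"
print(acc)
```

+ 'dg' → 'bvjpgqisdg'
slice [7:10] → 'sdg'
reverse → 'gds'
reverse → 'sdg'
+ 'yzp' → 'sdgyzp'

sdgyzp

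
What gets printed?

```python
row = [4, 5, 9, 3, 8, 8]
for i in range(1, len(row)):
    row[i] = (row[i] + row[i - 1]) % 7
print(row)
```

[4, 2, 4, 0, 1, 2]

i=1: row[1] = (5+4)%7 = 2 → [4, 2, 9, 3, 8, 8]
i=2: row[2] = (9+2)%7 = 4 → [4, 2, 4, 3, 8, 8]
i=3: row[3] = (3+4)%7 = 0 → [4, 2, 4, 0, 8, 8]
i=4: row[4] = (8+0)%7 = 1 → [4, 2, 4, 0, 1, 8]
i=5: row[5] = (8+1)%7 = 2 → [4, 2, 4, 0, 1, 2]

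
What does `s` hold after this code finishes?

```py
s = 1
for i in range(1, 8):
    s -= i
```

-27

i=1: s = 1-1 = 0
i=2: s = 0-2 = -2
i=3: s = (-2)-3 = -5
i=4: s = (-5)-4 = -9
i=5: s = (-9)-5 = -14
i=6: s = (-14)-6 = -20
i=7: s = (-20)-7 = -27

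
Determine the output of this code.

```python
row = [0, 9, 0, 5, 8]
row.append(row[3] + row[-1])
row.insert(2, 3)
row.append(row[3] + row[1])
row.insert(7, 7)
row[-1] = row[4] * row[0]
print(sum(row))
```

45

append row[3]+row[-1] = 5+8 = 13 → [0, 9, 0, 5, 8, 13]
insert 3 at 2 → [0, 9, 3, 0, 5, 8, 13]
append row[3]+row[1] = 0+9 = 9 → [0, 9, 3, 0, 5, 8, 13, 9]
insert 7 at 7 → [0, 9, 3, 0, 5, 8, 13, 7, 9]
row[-1] = row[4]*row[0] = 5*0 = 0 → [0, 9, 3, 0, 5, 8, 13, 7, 0]
sum = 45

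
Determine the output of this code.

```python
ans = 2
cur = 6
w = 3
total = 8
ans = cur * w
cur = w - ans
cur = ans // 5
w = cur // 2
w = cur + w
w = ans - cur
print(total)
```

ans = 6*3 = 18
cur = 3-18 = -15
cur = 18//5 = 3
w = 3//2 = 1
w = 3+1 = 4
w = 18-3 = 15

8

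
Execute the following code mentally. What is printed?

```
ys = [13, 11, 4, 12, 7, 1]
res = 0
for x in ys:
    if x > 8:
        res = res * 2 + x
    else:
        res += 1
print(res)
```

x=13: >8, res = 0*2+13 = 13
x=11: >8, res = 13*2+11 = 37
x=4: not >8, res = 37+1 = 38
x=12: >8, res = 38*2+12 = 88
x=7: not >8, res = 88+1 = 89
x=1: not >8, res = 89+1 = 90

90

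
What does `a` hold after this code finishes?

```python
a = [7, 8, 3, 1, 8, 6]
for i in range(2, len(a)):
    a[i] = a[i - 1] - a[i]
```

[7, 8, 5, 4, -4, -10]

i=2: a[2] = 8-3 = 5 → [7, 8, 5, 1, 8, 6]
i=3: a[3] = 5-1 = 4 → [7, 8, 5, 4, 8, 6]
i=4: a[4] = 4-8 = -4 → [7, 8, 5, 4, -4, 6]
i=5: a[5] = (-4)-6 = -10 → [7, 8, 5, 4, -4, -10]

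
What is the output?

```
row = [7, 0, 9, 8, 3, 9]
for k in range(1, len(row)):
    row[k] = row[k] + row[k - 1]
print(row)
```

[7, 7, 16, 24, 27, 36]

k=1: row[1] = 0+7 = 7 → [7, 7, 9, 8, 3, 9]
k=2: row[2] = 9+7 = 16 → [7, 7, 16, 8, 3, 9]
k=3: row[3] = 8+16 = 24 → [7, 7, 16, 24, 3, 9]
k=4: row[4] = 3+24 = 27 → [7, 7, 16, 24, 27, 9]
k=5: row[5] = 9+27 = 36 → [7, 7, 16, 24, 27, 36]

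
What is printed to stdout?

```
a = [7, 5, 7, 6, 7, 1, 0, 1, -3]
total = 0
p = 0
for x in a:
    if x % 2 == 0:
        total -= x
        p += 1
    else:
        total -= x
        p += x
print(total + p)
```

x=7: not even, total = 0-7 = -7; p=7
x=5: not even, total = (-7)-5 = -12; p=12
x=7: not even, total = (-12)-7 = -19; p=19
x=6: even, total = (-19)-6 = -25; p=20
x=7: not even, total = (-25)-7 = -32; p=27
x=1: not even, total = (-32)-1 = -33; p=28
x=0: even, total = (-33)-0 = -33; p=29
x=1: not even, total = (-33)-1 = -34; p=30
x=-3: not even, total = (-34)-(-3) = -31; p=27
total+p = (-31)+27 = -4

-4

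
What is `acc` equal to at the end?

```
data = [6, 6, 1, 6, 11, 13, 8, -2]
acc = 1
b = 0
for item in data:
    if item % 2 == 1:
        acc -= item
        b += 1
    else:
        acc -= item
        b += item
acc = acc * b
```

item=6: not odd, acc = 1-6 = -5; b=6
item=6: not odd, acc = (-5)-6 = -11; b=12
item=1: odd, acc = (-11)-1 = -12; b=13
item=6: not odd, acc = (-12)-6 = -18; b=19
item=11: odd, acc = (-18)-11 = -29; b=20
item=13: odd, acc = (-29)-13 = -42; b=21
item=8: not odd, acc = (-42)-8 = -50; b=29
item=-2: not odd, acc = (-50)-(-2) = -48; b=27
acc*b = (-48)*27 = -1296

-1296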